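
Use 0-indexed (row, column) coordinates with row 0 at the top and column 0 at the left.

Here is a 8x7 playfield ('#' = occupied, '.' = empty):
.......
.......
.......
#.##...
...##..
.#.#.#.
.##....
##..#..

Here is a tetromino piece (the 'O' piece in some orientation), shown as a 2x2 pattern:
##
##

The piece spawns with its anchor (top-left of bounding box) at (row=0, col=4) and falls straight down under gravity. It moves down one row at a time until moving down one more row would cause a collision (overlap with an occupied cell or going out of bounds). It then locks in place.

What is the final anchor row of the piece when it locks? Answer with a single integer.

Spawn at (row=0, col=4). Try each row:
  row 0: fits
  row 1: fits
  row 2: fits
  row 3: blocked -> lock at row 2

Answer: 2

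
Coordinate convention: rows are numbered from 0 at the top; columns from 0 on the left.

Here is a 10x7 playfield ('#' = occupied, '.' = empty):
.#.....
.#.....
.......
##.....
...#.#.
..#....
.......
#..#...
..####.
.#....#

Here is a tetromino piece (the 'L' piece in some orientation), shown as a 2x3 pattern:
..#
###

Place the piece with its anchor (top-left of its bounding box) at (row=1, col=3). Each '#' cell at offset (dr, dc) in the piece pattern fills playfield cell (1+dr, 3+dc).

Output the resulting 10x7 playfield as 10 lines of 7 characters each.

Fill (1+0,3+2) = (1,5)
Fill (1+1,3+0) = (2,3)
Fill (1+1,3+1) = (2,4)
Fill (1+1,3+2) = (2,5)

Answer: .#.....
.#...#.
...###.
##.....
...#.#.
..#....
.......
#..#...
..####.
.#....#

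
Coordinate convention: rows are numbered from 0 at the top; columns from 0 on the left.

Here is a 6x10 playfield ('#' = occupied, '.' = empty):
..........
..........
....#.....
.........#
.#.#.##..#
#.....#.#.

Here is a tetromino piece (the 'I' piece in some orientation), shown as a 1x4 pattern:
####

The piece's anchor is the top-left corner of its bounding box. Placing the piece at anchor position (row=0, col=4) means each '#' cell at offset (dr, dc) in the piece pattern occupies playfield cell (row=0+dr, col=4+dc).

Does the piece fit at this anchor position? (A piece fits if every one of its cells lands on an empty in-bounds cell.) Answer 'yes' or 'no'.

Answer: yes

Derivation:
Check each piece cell at anchor (0, 4):
  offset (0,0) -> (0,4): empty -> OK
  offset (0,1) -> (0,5): empty -> OK
  offset (0,2) -> (0,6): empty -> OK
  offset (0,3) -> (0,7): empty -> OK
All cells valid: yes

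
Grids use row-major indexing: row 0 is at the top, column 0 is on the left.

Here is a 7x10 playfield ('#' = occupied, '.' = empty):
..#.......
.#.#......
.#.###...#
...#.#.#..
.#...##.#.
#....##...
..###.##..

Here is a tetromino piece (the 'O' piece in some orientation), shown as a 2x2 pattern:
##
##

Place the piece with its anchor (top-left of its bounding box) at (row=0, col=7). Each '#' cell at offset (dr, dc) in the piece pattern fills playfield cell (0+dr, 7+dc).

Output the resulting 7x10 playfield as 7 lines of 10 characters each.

Answer: ..#....##.
.#.#...##.
.#.###...#
...#.#.#..
.#...##.#.
#....##...
..###.##..

Derivation:
Fill (0+0,7+0) = (0,7)
Fill (0+0,7+1) = (0,8)
Fill (0+1,7+0) = (1,7)
Fill (0+1,7+1) = (1,8)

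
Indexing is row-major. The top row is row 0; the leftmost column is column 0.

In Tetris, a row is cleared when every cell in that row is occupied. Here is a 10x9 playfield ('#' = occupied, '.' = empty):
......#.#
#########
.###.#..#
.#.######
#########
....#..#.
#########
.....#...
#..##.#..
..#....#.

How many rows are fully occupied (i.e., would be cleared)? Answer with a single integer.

Answer: 3

Derivation:
Check each row:
  row 0: 7 empty cells -> not full
  row 1: 0 empty cells -> FULL (clear)
  row 2: 4 empty cells -> not full
  row 3: 2 empty cells -> not full
  row 4: 0 empty cells -> FULL (clear)
  row 5: 7 empty cells -> not full
  row 6: 0 empty cells -> FULL (clear)
  row 7: 8 empty cells -> not full
  row 8: 5 empty cells -> not full
  row 9: 7 empty cells -> not full
Total rows cleared: 3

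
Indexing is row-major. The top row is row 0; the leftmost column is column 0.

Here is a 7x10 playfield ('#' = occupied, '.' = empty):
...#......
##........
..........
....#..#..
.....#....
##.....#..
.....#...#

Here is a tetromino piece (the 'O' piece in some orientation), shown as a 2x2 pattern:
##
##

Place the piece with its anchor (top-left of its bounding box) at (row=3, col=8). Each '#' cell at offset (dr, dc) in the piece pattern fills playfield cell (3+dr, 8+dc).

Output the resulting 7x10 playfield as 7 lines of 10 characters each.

Fill (3+0,8+0) = (3,8)
Fill (3+0,8+1) = (3,9)
Fill (3+1,8+0) = (4,8)
Fill (3+1,8+1) = (4,9)

Answer: ...#......
##........
..........
....#..###
.....#..##
##.....#..
.....#...#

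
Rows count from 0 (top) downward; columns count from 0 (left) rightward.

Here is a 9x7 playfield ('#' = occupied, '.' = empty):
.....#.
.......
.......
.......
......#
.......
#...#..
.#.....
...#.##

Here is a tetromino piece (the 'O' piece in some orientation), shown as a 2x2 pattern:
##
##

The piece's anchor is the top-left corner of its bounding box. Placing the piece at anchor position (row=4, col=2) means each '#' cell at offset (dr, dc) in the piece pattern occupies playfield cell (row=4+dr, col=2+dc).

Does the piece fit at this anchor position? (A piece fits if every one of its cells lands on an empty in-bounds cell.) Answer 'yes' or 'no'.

Answer: yes

Derivation:
Check each piece cell at anchor (4, 2):
  offset (0,0) -> (4,2): empty -> OK
  offset (0,1) -> (4,3): empty -> OK
  offset (1,0) -> (5,2): empty -> OK
  offset (1,1) -> (5,3): empty -> OK
All cells valid: yes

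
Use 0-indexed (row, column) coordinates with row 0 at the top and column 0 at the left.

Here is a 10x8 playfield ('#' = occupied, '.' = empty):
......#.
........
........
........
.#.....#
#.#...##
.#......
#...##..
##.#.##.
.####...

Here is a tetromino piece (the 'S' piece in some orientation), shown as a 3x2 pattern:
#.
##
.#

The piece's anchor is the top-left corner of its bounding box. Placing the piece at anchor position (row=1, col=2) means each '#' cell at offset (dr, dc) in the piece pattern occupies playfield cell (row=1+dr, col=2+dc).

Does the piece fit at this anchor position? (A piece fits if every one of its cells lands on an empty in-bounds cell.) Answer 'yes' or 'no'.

Answer: yes

Derivation:
Check each piece cell at anchor (1, 2):
  offset (0,0) -> (1,2): empty -> OK
  offset (1,0) -> (2,2): empty -> OK
  offset (1,1) -> (2,3): empty -> OK
  offset (2,1) -> (3,3): empty -> OK
All cells valid: yes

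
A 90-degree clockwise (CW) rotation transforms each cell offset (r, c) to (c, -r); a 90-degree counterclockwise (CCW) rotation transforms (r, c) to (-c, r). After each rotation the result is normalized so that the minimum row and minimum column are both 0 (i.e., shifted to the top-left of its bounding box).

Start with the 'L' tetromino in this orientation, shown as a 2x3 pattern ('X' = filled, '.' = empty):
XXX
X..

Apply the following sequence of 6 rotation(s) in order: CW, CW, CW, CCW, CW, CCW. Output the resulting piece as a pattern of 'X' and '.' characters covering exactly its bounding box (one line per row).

Answer: ..X
XXX

Derivation:
Start:
XXX
X..
After rotation 1 (CW):
XX
.X
.X
After rotation 2 (CW):
..X
XXX
After rotation 3 (CW):
X.
X.
XX
After rotation 4 (CCW):
..X
XXX
After rotation 5 (CW):
X.
X.
XX
After rotation 6 (CCW):
..X
XXX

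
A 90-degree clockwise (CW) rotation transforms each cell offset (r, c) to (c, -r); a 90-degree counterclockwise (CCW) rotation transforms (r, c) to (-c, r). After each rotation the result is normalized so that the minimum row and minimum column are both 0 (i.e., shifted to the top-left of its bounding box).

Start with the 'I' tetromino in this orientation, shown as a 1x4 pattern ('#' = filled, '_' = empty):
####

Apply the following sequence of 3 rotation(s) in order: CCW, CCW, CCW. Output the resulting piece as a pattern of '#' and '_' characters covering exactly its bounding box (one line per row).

Start:
####
After rotation 1 (CCW):
#
#
#
#
After rotation 2 (CCW):
####
After rotation 3 (CCW):
#
#
#
#

Answer: #
#
#
#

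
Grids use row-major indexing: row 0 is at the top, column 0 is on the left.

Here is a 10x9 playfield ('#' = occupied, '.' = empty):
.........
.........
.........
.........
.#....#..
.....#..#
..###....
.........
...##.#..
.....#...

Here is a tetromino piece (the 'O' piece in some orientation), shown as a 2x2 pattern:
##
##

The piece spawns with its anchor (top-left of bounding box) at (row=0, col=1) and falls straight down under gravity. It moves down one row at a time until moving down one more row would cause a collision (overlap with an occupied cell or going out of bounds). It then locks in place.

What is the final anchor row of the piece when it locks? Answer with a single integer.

Answer: 2

Derivation:
Spawn at (row=0, col=1). Try each row:
  row 0: fits
  row 1: fits
  row 2: fits
  row 3: blocked -> lock at row 2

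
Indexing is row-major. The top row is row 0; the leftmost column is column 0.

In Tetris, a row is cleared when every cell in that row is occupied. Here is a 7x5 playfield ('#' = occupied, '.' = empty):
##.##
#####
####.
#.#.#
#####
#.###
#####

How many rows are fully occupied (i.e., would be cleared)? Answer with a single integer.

Check each row:
  row 0: 1 empty cell -> not full
  row 1: 0 empty cells -> FULL (clear)
  row 2: 1 empty cell -> not full
  row 3: 2 empty cells -> not full
  row 4: 0 empty cells -> FULL (clear)
  row 5: 1 empty cell -> not full
  row 6: 0 empty cells -> FULL (clear)
Total rows cleared: 3

Answer: 3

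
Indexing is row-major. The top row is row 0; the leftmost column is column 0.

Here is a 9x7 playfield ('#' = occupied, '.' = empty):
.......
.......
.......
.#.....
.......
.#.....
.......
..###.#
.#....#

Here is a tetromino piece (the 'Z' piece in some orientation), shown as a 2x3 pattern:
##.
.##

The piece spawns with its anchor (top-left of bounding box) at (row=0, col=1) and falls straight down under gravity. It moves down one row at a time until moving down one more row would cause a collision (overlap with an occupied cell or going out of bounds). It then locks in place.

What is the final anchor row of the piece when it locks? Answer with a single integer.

Answer: 2

Derivation:
Spawn at (row=0, col=1). Try each row:
  row 0: fits
  row 1: fits
  row 2: fits
  row 3: blocked -> lock at row 2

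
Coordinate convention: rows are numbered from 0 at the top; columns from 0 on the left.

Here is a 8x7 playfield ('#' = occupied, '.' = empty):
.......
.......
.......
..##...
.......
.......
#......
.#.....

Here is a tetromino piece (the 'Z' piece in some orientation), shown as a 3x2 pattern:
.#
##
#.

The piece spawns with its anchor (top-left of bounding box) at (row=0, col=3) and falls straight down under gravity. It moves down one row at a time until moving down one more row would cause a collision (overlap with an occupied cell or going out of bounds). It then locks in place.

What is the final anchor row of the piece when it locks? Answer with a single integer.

Spawn at (row=0, col=3). Try each row:
  row 0: fits
  row 1: blocked -> lock at row 0

Answer: 0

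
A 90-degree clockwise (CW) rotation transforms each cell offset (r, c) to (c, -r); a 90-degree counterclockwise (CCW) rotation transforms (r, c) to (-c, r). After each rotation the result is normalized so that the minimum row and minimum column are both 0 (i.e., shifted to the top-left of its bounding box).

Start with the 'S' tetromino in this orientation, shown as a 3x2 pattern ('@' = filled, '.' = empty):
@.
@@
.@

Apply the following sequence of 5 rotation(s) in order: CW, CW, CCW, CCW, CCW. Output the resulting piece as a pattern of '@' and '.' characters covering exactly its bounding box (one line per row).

Start:
@.
@@
.@
After rotation 1 (CW):
.@@
@@.
After rotation 2 (CW):
@.
@@
.@
After rotation 3 (CCW):
.@@
@@.
After rotation 4 (CCW):
@.
@@
.@
After rotation 5 (CCW):
.@@
@@.

Answer: .@@
@@.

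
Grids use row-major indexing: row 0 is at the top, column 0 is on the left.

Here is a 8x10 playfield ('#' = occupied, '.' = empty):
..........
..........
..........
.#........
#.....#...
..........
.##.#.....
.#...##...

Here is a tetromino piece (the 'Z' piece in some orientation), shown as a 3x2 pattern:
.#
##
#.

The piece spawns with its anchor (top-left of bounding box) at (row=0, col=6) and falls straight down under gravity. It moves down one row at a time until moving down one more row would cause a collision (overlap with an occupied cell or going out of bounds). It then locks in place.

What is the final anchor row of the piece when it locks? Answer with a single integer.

Answer: 1

Derivation:
Spawn at (row=0, col=6). Try each row:
  row 0: fits
  row 1: fits
  row 2: blocked -> lock at row 1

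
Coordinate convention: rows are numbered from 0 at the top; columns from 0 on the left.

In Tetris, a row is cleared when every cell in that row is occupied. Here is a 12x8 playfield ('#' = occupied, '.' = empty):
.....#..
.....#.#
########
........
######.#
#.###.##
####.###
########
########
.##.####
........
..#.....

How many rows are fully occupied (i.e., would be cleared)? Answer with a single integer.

Check each row:
  row 0: 7 empty cells -> not full
  row 1: 6 empty cells -> not full
  row 2: 0 empty cells -> FULL (clear)
  row 3: 8 empty cells -> not full
  row 4: 1 empty cell -> not full
  row 5: 2 empty cells -> not full
  row 6: 1 empty cell -> not full
  row 7: 0 empty cells -> FULL (clear)
  row 8: 0 empty cells -> FULL (clear)
  row 9: 2 empty cells -> not full
  row 10: 8 empty cells -> not full
  row 11: 7 empty cells -> not full
Total rows cleared: 3

Answer: 3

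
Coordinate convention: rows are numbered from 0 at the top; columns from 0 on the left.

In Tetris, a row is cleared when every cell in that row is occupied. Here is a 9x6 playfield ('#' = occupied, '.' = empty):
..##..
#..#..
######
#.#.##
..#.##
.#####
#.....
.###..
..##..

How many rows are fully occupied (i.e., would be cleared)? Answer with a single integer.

Check each row:
  row 0: 4 empty cells -> not full
  row 1: 4 empty cells -> not full
  row 2: 0 empty cells -> FULL (clear)
  row 3: 2 empty cells -> not full
  row 4: 3 empty cells -> not full
  row 5: 1 empty cell -> not full
  row 6: 5 empty cells -> not full
  row 7: 3 empty cells -> not full
  row 8: 4 empty cells -> not full
Total rows cleared: 1

Answer: 1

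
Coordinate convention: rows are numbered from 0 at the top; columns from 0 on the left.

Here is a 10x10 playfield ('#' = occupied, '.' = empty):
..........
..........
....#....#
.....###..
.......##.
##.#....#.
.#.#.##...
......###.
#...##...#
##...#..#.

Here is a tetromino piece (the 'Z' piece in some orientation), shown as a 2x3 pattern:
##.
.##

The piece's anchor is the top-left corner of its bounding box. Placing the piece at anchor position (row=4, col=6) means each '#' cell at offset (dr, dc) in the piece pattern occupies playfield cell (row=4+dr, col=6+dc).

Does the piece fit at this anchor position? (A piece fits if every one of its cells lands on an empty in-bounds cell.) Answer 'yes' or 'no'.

Answer: no

Derivation:
Check each piece cell at anchor (4, 6):
  offset (0,0) -> (4,6): empty -> OK
  offset (0,1) -> (4,7): occupied ('#') -> FAIL
  offset (1,1) -> (5,7): empty -> OK
  offset (1,2) -> (5,8): occupied ('#') -> FAIL
All cells valid: no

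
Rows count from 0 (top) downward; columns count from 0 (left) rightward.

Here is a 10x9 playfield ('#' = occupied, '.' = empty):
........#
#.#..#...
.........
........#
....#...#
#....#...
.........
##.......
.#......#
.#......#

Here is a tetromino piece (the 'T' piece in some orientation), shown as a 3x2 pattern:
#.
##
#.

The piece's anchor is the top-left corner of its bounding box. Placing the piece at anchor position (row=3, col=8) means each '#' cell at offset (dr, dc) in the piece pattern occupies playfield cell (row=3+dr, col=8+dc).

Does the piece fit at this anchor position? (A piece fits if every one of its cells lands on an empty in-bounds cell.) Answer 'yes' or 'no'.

Check each piece cell at anchor (3, 8):
  offset (0,0) -> (3,8): occupied ('#') -> FAIL
  offset (1,0) -> (4,8): occupied ('#') -> FAIL
  offset (1,1) -> (4,9): out of bounds -> FAIL
  offset (2,0) -> (5,8): empty -> OK
All cells valid: no

Answer: no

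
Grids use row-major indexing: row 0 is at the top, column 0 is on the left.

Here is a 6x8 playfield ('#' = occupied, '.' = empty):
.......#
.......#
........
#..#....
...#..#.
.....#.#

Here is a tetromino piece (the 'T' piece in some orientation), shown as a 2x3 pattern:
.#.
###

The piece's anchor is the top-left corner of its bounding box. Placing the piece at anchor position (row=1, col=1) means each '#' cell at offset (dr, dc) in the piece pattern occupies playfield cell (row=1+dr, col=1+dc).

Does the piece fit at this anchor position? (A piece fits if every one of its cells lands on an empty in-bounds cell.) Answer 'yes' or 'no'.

Answer: yes

Derivation:
Check each piece cell at anchor (1, 1):
  offset (0,1) -> (1,2): empty -> OK
  offset (1,0) -> (2,1): empty -> OK
  offset (1,1) -> (2,2): empty -> OK
  offset (1,2) -> (2,3): empty -> OK
All cells valid: yes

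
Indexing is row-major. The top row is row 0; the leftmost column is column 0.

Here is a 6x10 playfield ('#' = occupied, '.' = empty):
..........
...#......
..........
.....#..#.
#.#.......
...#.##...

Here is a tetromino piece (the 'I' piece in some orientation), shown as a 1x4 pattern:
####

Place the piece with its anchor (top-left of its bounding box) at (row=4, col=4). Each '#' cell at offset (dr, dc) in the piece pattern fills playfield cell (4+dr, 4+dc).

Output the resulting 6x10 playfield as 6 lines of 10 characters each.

Answer: ..........
...#......
..........
.....#..#.
#.#.####..
...#.##...

Derivation:
Fill (4+0,4+0) = (4,4)
Fill (4+0,4+1) = (4,5)
Fill (4+0,4+2) = (4,6)
Fill (4+0,4+3) = (4,7)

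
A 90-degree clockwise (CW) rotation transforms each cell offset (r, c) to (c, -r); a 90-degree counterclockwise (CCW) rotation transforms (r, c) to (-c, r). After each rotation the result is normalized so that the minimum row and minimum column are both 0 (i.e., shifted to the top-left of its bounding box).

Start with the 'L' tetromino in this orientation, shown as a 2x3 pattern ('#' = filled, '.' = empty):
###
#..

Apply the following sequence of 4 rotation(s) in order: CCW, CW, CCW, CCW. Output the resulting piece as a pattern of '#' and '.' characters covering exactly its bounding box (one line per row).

Answer: ..#
###

Derivation:
Start:
###
#..
After rotation 1 (CCW):
#.
#.
##
After rotation 2 (CW):
###
#..
After rotation 3 (CCW):
#.
#.
##
After rotation 4 (CCW):
..#
###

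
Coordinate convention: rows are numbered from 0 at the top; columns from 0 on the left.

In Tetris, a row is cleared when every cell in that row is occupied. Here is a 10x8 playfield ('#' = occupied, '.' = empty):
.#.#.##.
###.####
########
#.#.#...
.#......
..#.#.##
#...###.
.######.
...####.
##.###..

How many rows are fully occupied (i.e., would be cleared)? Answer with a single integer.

Answer: 1

Derivation:
Check each row:
  row 0: 4 empty cells -> not full
  row 1: 1 empty cell -> not full
  row 2: 0 empty cells -> FULL (clear)
  row 3: 5 empty cells -> not full
  row 4: 7 empty cells -> not full
  row 5: 4 empty cells -> not full
  row 6: 4 empty cells -> not full
  row 7: 2 empty cells -> not full
  row 8: 4 empty cells -> not full
  row 9: 3 empty cells -> not full
Total rows cleared: 1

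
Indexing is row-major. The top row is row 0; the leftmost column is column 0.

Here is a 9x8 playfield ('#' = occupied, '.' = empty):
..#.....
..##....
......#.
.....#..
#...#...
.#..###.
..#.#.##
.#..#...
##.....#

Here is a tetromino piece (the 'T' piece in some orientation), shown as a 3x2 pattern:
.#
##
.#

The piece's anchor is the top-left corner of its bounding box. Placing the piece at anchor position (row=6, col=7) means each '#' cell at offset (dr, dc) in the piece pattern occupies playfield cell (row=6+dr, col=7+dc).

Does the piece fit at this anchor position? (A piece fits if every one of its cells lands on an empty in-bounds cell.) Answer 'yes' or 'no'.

Answer: no

Derivation:
Check each piece cell at anchor (6, 7):
  offset (0,1) -> (6,8): out of bounds -> FAIL
  offset (1,0) -> (7,7): empty -> OK
  offset (1,1) -> (7,8): out of bounds -> FAIL
  offset (2,1) -> (8,8): out of bounds -> FAIL
All cells valid: no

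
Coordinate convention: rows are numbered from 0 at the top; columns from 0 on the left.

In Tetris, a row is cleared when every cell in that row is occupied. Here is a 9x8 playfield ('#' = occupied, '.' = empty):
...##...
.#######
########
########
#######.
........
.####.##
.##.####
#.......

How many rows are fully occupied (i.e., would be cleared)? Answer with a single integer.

Answer: 2

Derivation:
Check each row:
  row 0: 6 empty cells -> not full
  row 1: 1 empty cell -> not full
  row 2: 0 empty cells -> FULL (clear)
  row 3: 0 empty cells -> FULL (clear)
  row 4: 1 empty cell -> not full
  row 5: 8 empty cells -> not full
  row 6: 2 empty cells -> not full
  row 7: 2 empty cells -> not full
  row 8: 7 empty cells -> not full
Total rows cleared: 2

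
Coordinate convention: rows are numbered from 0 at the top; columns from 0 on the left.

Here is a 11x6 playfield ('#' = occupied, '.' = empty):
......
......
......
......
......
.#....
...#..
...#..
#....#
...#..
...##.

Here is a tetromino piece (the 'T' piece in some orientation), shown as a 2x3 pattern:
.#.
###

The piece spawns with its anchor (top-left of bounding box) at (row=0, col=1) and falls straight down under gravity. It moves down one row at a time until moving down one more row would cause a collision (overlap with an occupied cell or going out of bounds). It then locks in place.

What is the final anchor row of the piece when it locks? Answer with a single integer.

Spawn at (row=0, col=1). Try each row:
  row 0: fits
  row 1: fits
  row 2: fits
  row 3: fits
  row 4: blocked -> lock at row 3

Answer: 3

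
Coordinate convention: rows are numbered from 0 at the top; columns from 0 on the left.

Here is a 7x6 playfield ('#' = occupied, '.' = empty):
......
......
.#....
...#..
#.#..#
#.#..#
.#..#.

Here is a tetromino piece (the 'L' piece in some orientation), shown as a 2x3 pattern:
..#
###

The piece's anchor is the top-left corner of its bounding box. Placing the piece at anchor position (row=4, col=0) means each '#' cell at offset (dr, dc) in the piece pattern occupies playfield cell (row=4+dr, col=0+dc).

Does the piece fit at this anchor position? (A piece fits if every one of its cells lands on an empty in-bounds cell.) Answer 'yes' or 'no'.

Check each piece cell at anchor (4, 0):
  offset (0,2) -> (4,2): occupied ('#') -> FAIL
  offset (1,0) -> (5,0): occupied ('#') -> FAIL
  offset (1,1) -> (5,1): empty -> OK
  offset (1,2) -> (5,2): occupied ('#') -> FAIL
All cells valid: no

Answer: no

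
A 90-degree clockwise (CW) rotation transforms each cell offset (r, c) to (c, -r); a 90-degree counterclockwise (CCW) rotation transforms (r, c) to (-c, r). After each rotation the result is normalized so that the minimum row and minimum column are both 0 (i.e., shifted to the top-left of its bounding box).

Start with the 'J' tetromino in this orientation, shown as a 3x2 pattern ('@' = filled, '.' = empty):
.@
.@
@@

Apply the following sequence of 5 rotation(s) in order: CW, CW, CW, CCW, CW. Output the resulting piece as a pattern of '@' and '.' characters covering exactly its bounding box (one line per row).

Start:
.@
.@
@@
After rotation 1 (CW):
@..
@@@
After rotation 2 (CW):
@@
@.
@.
After rotation 3 (CW):
@@@
..@
After rotation 4 (CCW):
@@
@.
@.
After rotation 5 (CW):
@@@
..@

Answer: @@@
..@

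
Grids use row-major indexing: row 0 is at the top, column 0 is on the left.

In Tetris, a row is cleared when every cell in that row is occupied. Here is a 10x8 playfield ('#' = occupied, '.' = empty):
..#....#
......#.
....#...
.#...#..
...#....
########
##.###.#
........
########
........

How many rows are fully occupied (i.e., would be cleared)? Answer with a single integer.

Answer: 2

Derivation:
Check each row:
  row 0: 6 empty cells -> not full
  row 1: 7 empty cells -> not full
  row 2: 7 empty cells -> not full
  row 3: 6 empty cells -> not full
  row 4: 7 empty cells -> not full
  row 5: 0 empty cells -> FULL (clear)
  row 6: 2 empty cells -> not full
  row 7: 8 empty cells -> not full
  row 8: 0 empty cells -> FULL (clear)
  row 9: 8 empty cells -> not full
Total rows cleared: 2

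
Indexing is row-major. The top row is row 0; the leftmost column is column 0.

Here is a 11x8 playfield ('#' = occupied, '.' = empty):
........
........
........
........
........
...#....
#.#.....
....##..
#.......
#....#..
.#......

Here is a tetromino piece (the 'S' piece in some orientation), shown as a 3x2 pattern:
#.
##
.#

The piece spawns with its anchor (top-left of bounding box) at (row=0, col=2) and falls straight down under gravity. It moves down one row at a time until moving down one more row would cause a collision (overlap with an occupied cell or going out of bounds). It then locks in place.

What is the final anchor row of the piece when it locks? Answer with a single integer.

Answer: 2

Derivation:
Spawn at (row=0, col=2). Try each row:
  row 0: fits
  row 1: fits
  row 2: fits
  row 3: blocked -> lock at row 2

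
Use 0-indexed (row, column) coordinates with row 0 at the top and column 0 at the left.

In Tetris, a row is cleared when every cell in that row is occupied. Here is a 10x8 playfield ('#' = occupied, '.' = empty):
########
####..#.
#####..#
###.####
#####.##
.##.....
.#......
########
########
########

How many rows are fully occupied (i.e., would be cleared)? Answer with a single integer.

Answer: 4

Derivation:
Check each row:
  row 0: 0 empty cells -> FULL (clear)
  row 1: 3 empty cells -> not full
  row 2: 2 empty cells -> not full
  row 3: 1 empty cell -> not full
  row 4: 1 empty cell -> not full
  row 5: 6 empty cells -> not full
  row 6: 7 empty cells -> not full
  row 7: 0 empty cells -> FULL (clear)
  row 8: 0 empty cells -> FULL (clear)
  row 9: 0 empty cells -> FULL (clear)
Total rows cleared: 4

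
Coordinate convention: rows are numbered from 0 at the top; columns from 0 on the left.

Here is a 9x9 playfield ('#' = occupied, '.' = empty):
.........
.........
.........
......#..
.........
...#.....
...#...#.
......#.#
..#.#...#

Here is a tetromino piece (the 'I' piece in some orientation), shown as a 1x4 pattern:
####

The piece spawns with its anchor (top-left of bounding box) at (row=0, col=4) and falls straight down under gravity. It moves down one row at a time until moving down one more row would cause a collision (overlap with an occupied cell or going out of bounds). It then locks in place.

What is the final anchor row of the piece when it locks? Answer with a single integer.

Spawn at (row=0, col=4). Try each row:
  row 0: fits
  row 1: fits
  row 2: fits
  row 3: blocked -> lock at row 2

Answer: 2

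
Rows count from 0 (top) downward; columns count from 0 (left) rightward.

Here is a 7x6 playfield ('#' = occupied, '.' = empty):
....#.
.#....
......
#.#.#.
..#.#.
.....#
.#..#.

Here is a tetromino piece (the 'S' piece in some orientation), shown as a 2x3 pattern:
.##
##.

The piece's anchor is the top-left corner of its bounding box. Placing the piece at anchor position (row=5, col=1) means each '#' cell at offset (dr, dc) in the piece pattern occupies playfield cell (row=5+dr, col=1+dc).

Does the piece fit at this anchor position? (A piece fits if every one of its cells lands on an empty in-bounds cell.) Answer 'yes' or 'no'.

Check each piece cell at anchor (5, 1):
  offset (0,1) -> (5,2): empty -> OK
  offset (0,2) -> (5,3): empty -> OK
  offset (1,0) -> (6,1): occupied ('#') -> FAIL
  offset (1,1) -> (6,2): empty -> OK
All cells valid: no

Answer: no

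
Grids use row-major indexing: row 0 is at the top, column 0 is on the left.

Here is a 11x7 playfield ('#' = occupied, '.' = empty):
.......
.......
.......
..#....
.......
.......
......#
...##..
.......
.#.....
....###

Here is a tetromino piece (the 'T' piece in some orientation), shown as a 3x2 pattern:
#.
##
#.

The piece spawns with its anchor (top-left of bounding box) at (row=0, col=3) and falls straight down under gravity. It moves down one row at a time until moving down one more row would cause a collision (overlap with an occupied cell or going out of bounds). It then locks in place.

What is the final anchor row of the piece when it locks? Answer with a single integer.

Answer: 4

Derivation:
Spawn at (row=0, col=3). Try each row:
  row 0: fits
  row 1: fits
  row 2: fits
  row 3: fits
  row 4: fits
  row 5: blocked -> lock at row 4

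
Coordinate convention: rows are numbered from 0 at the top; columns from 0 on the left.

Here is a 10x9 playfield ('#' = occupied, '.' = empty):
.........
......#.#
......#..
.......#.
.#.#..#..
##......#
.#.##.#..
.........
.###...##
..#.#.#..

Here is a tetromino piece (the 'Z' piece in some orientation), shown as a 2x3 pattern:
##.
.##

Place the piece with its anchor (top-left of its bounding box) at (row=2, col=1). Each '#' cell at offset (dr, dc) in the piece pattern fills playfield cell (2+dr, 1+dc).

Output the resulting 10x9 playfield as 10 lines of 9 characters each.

Answer: .........
......#.#
.##...#..
..##...#.
.#.#..#..
##......#
.#.##.#..
.........
.###...##
..#.#.#..

Derivation:
Fill (2+0,1+0) = (2,1)
Fill (2+0,1+1) = (2,2)
Fill (2+1,1+1) = (3,2)
Fill (2+1,1+2) = (3,3)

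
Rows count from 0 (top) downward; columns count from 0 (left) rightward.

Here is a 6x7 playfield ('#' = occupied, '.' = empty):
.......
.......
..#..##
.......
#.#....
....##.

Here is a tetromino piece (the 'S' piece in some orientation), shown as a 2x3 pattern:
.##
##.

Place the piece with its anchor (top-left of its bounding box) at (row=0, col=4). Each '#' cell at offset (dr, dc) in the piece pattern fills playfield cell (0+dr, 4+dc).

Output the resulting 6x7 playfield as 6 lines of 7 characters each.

Fill (0+0,4+1) = (0,5)
Fill (0+0,4+2) = (0,6)
Fill (0+1,4+0) = (1,4)
Fill (0+1,4+1) = (1,5)

Answer: .....##
....##.
..#..##
.......
#.#....
....##.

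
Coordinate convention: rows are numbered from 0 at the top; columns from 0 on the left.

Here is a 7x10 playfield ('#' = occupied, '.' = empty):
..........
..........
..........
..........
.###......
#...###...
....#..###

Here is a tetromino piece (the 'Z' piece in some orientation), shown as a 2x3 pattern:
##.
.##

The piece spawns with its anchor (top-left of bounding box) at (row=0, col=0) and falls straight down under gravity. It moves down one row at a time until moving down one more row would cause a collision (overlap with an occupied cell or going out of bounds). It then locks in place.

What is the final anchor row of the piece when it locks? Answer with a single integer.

Answer: 2

Derivation:
Spawn at (row=0, col=0). Try each row:
  row 0: fits
  row 1: fits
  row 2: fits
  row 3: blocked -> lock at row 2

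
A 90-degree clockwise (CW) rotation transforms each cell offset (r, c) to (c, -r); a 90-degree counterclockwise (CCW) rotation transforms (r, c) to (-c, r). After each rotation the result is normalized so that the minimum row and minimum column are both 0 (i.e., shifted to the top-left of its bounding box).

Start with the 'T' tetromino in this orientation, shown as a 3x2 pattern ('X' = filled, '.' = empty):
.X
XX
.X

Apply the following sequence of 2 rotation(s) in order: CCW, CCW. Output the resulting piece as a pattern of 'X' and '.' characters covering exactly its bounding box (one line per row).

Start:
.X
XX
.X
After rotation 1 (CCW):
XXX
.X.
After rotation 2 (CCW):
X.
XX
X.

Answer: X.
XX
X.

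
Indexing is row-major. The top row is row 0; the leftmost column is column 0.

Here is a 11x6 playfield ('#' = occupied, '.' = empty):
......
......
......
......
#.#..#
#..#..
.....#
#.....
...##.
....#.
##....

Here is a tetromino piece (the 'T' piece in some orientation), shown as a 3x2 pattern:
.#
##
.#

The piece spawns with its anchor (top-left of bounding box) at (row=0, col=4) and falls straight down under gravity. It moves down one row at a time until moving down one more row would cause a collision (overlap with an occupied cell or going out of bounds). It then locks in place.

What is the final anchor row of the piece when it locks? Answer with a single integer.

Answer: 1

Derivation:
Spawn at (row=0, col=4). Try each row:
  row 0: fits
  row 1: fits
  row 2: blocked -> lock at row 1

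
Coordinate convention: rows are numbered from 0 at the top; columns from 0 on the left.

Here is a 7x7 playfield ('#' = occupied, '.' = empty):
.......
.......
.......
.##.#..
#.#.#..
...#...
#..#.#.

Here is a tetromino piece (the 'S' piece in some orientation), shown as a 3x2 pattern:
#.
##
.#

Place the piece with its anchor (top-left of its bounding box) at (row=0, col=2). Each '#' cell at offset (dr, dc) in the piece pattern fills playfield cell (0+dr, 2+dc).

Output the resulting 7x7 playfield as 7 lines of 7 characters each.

Answer: ..#....
..##...
...#...
.##.#..
#.#.#..
...#...
#..#.#.

Derivation:
Fill (0+0,2+0) = (0,2)
Fill (0+1,2+0) = (1,2)
Fill (0+1,2+1) = (1,3)
Fill (0+2,2+1) = (2,3)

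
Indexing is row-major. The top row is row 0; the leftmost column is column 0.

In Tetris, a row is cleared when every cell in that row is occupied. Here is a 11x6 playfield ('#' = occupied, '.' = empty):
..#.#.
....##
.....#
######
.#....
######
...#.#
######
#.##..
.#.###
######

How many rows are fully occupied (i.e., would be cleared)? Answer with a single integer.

Check each row:
  row 0: 4 empty cells -> not full
  row 1: 4 empty cells -> not full
  row 2: 5 empty cells -> not full
  row 3: 0 empty cells -> FULL (clear)
  row 4: 5 empty cells -> not full
  row 5: 0 empty cells -> FULL (clear)
  row 6: 4 empty cells -> not full
  row 7: 0 empty cells -> FULL (clear)
  row 8: 3 empty cells -> not full
  row 9: 2 empty cells -> not full
  row 10: 0 empty cells -> FULL (clear)
Total rows cleared: 4

Answer: 4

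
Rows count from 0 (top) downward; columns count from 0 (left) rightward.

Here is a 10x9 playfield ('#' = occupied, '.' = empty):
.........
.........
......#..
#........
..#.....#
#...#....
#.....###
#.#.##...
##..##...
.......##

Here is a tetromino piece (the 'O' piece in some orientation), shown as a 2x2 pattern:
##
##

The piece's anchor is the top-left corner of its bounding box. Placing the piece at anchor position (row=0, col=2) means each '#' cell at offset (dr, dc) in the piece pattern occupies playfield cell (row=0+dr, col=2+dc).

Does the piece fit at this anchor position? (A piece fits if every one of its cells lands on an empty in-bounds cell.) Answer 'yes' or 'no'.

Answer: yes

Derivation:
Check each piece cell at anchor (0, 2):
  offset (0,0) -> (0,2): empty -> OK
  offset (0,1) -> (0,3): empty -> OK
  offset (1,0) -> (1,2): empty -> OK
  offset (1,1) -> (1,3): empty -> OK
All cells valid: yes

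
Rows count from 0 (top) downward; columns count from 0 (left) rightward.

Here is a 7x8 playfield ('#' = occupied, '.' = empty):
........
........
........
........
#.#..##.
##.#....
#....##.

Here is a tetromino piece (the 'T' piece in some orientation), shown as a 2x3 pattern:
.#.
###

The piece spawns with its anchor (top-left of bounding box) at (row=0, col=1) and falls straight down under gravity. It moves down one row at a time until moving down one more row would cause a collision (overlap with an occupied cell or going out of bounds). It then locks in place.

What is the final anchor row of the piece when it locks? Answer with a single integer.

Answer: 2

Derivation:
Spawn at (row=0, col=1). Try each row:
  row 0: fits
  row 1: fits
  row 2: fits
  row 3: blocked -> lock at row 2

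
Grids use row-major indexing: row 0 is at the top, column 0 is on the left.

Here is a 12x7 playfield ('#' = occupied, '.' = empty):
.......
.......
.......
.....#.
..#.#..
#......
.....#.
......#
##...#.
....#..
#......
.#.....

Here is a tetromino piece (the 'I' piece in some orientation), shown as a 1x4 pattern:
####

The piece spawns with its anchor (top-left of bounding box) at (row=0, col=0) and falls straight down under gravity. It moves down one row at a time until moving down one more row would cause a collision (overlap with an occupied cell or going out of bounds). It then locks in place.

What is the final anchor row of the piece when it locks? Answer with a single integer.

Answer: 3

Derivation:
Spawn at (row=0, col=0). Try each row:
  row 0: fits
  row 1: fits
  row 2: fits
  row 3: fits
  row 4: blocked -> lock at row 3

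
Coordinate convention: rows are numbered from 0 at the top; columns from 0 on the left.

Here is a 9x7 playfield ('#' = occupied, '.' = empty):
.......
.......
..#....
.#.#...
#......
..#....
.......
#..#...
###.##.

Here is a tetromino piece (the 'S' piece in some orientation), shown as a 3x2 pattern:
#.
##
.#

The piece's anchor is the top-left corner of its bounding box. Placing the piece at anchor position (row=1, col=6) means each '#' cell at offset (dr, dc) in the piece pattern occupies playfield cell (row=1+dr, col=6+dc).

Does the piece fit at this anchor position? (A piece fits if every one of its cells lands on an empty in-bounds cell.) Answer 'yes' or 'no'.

Answer: no

Derivation:
Check each piece cell at anchor (1, 6):
  offset (0,0) -> (1,6): empty -> OK
  offset (1,0) -> (2,6): empty -> OK
  offset (1,1) -> (2,7): out of bounds -> FAIL
  offset (2,1) -> (3,7): out of bounds -> FAIL
All cells valid: no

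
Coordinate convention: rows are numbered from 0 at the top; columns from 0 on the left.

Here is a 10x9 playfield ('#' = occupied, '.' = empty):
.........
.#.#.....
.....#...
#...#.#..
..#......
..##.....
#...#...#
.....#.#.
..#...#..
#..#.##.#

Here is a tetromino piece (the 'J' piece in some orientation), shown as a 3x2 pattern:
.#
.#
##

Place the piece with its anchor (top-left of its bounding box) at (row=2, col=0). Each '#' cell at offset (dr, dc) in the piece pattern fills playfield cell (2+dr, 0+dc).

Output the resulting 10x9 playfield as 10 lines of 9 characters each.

Fill (2+0,0+1) = (2,1)
Fill (2+1,0+1) = (3,1)
Fill (2+2,0+0) = (4,0)
Fill (2+2,0+1) = (4,1)

Answer: .........
.#.#.....
.#...#...
##..#.#..
###......
..##.....
#...#...#
.....#.#.
..#...#..
#..#.##.#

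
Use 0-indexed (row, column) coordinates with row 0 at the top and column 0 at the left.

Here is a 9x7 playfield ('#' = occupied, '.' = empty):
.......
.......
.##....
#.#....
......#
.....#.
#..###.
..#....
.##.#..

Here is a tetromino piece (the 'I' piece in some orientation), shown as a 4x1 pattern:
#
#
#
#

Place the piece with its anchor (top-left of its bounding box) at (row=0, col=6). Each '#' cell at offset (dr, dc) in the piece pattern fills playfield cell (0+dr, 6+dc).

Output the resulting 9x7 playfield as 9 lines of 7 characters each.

Fill (0+0,6+0) = (0,6)
Fill (0+1,6+0) = (1,6)
Fill (0+2,6+0) = (2,6)
Fill (0+3,6+0) = (3,6)

Answer: ......#
......#
.##...#
#.#...#
......#
.....#.
#..###.
..#....
.##.#..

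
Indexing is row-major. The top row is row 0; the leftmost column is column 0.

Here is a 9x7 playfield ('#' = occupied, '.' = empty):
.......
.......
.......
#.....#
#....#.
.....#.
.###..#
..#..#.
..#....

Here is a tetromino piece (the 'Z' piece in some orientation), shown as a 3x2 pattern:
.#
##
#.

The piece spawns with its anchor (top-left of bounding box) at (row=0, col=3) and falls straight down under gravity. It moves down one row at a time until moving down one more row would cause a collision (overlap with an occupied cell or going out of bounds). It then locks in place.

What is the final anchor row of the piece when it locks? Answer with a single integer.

Answer: 3

Derivation:
Spawn at (row=0, col=3). Try each row:
  row 0: fits
  row 1: fits
  row 2: fits
  row 3: fits
  row 4: blocked -> lock at row 3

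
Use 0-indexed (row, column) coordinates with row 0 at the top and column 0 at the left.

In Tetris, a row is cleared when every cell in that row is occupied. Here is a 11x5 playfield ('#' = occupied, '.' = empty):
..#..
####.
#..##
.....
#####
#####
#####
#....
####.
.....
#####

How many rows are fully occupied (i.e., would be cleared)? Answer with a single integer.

Answer: 4

Derivation:
Check each row:
  row 0: 4 empty cells -> not full
  row 1: 1 empty cell -> not full
  row 2: 2 empty cells -> not full
  row 3: 5 empty cells -> not full
  row 4: 0 empty cells -> FULL (clear)
  row 5: 0 empty cells -> FULL (clear)
  row 6: 0 empty cells -> FULL (clear)
  row 7: 4 empty cells -> not full
  row 8: 1 empty cell -> not full
  row 9: 5 empty cells -> not full
  row 10: 0 empty cells -> FULL (clear)
Total rows cleared: 4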